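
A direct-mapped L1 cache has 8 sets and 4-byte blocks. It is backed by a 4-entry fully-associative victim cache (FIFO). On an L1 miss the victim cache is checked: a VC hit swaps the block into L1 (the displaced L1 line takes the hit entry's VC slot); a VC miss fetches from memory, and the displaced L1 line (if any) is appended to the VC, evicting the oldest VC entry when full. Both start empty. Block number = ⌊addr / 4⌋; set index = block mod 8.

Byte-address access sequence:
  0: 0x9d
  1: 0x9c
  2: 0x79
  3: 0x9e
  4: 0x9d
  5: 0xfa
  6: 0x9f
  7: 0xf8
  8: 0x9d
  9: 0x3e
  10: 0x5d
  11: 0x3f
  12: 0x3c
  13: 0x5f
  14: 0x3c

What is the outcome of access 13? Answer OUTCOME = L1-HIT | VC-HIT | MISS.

#0 0x9d→b39/s7 MISS; vc=[]
#1 0x9c→b39/s7 L1-HIT; vc=[]
#2 0x79→b30/s6 MISS; vc=[]
#3 0x9e→b39/s7 L1-HIT; vc=[]
#4 0x9d→b39/s7 L1-HIT; vc=[]
#5 0xfa→b62/s6 MISS; vc=[30]
#6 0x9f→b39/s7 L1-HIT; vc=[30]
#7 0xf8→b62/s6 L1-HIT; vc=[30]
#8 0x9d→b39/s7 L1-HIT; vc=[30]
#9 0x3e→b15/s7 MISS; vc=[30,39]
#10 0x5d→b23/s7 MISS; vc=[30,39,15]
#11 0x3f→b15/s7 VC-HIT; vc=[30,39,23]
#12 0x3c→b15/s7 L1-HIT; vc=[30,39,23]
#13 0x5f→b23/s7 VC-HIT; vc=[30,39,15]
#14 0x3c→b15/s7 VC-HIT; vc=[30,39,23]

OUTCOME = VC-HIT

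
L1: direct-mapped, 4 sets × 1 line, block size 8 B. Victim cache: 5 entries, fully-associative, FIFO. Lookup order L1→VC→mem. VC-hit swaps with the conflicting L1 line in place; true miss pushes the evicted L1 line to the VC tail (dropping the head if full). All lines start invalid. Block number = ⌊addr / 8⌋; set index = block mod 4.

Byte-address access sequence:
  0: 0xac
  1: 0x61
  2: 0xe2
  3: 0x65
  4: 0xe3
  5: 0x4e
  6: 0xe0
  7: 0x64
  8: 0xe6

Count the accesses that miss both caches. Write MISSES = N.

MISSES = 4

#0 0xac→b21/s1 MISS; vc=[]
#1 0x61→b12/s0 MISS; vc=[]
#2 0xe2→b28/s0 MISS; vc=[12]
#3 0x65→b12/s0 VC-HIT; vc=[28]
#4 0xe3→b28/s0 VC-HIT; vc=[12]
#5 0x4e→b9/s1 MISS; vc=[12,21]
#6 0xe0→b28/s0 L1-HIT; vc=[12,21]
#7 0x64→b12/s0 VC-HIT; vc=[28,21]
#8 0xe6→b28/s0 VC-HIT; vc=[12,21]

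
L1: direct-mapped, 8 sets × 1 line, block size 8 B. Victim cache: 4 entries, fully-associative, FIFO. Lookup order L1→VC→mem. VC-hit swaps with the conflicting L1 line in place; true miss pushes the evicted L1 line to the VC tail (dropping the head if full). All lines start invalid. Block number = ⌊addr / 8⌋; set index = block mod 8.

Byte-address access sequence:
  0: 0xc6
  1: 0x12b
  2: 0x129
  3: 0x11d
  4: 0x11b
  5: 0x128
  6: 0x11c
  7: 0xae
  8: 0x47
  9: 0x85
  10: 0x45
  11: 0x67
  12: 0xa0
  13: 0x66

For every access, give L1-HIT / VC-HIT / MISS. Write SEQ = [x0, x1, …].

SEQ = [MISS, MISS, L1-HIT, MISS, L1-HIT, L1-HIT, L1-HIT, MISS, MISS, MISS, VC-HIT, MISS, MISS, VC-HIT]

#0 0xc6→b24/s0 MISS; vc=[]
#1 0x12b→b37/s5 MISS; vc=[]
#2 0x129→b37/s5 L1-HIT; vc=[]
#3 0x11d→b35/s3 MISS; vc=[]
#4 0x11b→b35/s3 L1-HIT; vc=[]
#5 0x128→b37/s5 L1-HIT; vc=[]
#6 0x11c→b35/s3 L1-HIT; vc=[]
#7 0xae→b21/s5 MISS; vc=[37]
#8 0x47→b8/s0 MISS; vc=[37,24]
#9 0x85→b16/s0 MISS; vc=[37,24,8]
#10 0x45→b8/s0 VC-HIT; vc=[37,24,16]
#11 0x67→b12/s4 MISS; vc=[37,24,16]
#12 0xa0→b20/s4 MISS; vc=[37,24,16,12]
#13 0x66→b12/s4 VC-HIT; vc=[37,24,16,20]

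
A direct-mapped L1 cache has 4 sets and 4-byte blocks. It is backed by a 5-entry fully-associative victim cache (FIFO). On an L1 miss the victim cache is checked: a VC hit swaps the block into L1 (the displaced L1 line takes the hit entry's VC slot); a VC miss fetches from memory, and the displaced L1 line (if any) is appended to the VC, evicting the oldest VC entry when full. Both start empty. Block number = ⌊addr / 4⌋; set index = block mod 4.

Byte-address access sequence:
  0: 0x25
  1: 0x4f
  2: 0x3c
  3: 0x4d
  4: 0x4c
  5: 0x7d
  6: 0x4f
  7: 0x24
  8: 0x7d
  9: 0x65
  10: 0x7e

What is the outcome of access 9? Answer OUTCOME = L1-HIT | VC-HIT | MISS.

0: 0x25 (blk 9, set 1) → MISS  vc=[]
1: 0x4f (blk 19, set 3) → MISS  vc=[]
2: 0x3c (blk 15, set 3) → MISS  vc=[19]
3: 0x4d (blk 19, set 3) → VC-HIT  vc=[15]
4: 0x4c (blk 19, set 3) → L1-HIT  vc=[15]
5: 0x7d (blk 31, set 3) → MISS  vc=[15, 19]
6: 0x4f (blk 19, set 3) → VC-HIT  vc=[15, 31]
7: 0x24 (blk 9, set 1) → L1-HIT  vc=[15, 31]
8: 0x7d (blk 31, set 3) → VC-HIT  vc=[15, 19]
9: 0x65 (blk 25, set 1) → MISS  vc=[15, 19, 9]
10: 0x7e (blk 31, set 3) → L1-HIT  vc=[15, 19, 9]

OUTCOME = MISS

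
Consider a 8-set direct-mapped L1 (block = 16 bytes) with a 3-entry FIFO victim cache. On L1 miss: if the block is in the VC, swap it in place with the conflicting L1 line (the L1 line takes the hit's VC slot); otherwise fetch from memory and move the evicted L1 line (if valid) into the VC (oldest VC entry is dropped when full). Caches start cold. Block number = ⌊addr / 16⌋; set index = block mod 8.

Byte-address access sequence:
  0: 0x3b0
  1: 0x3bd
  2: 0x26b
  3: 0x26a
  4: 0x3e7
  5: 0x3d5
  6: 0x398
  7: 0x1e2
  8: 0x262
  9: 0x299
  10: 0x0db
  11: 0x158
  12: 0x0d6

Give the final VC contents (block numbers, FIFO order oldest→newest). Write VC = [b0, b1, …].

0: 0x3b0 (blk 59, set 3) → MISS  vc=[]
1: 0x3bd (blk 59, set 3) → L1-HIT  vc=[]
2: 0x26b (blk 38, set 6) → MISS  vc=[]
3: 0x26a (blk 38, set 6) → L1-HIT  vc=[]
4: 0x3e7 (blk 62, set 6) → MISS  vc=[38]
5: 0x3d5 (blk 61, set 5) → MISS  vc=[38]
6: 0x398 (blk 57, set 1) → MISS  vc=[38]
7: 0x1e2 (blk 30, set 6) → MISS  vc=[38, 62]
8: 0x262 (blk 38, set 6) → VC-HIT  vc=[30, 62]
9: 0x299 (blk 41, set 1) → MISS  vc=[30, 62, 57]
10: 0xdb (blk 13, set 5) → MISS  vc=[62, 57, 61]
11: 0x158 (blk 21, set 5) → MISS  vc=[57, 61, 13]
12: 0xd6 (blk 13, set 5) → VC-HIT  vc=[57, 61, 21]

VC = [57, 61, 21]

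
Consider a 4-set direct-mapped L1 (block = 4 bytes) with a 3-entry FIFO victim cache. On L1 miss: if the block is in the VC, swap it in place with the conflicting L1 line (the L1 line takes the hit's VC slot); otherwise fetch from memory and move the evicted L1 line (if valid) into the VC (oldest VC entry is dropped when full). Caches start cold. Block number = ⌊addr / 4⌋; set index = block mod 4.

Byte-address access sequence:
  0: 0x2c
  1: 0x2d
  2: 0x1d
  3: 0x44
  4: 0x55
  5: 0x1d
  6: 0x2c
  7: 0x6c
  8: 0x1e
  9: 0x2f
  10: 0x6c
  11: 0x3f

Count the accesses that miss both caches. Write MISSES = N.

0: 0x2c (blk 11, set 3) → MISS  vc=[]
1: 0x2d (blk 11, set 3) → L1-HIT  vc=[]
2: 0x1d (blk 7, set 3) → MISS  vc=[11]
3: 0x44 (blk 17, set 1) → MISS  vc=[11]
4: 0x55 (blk 21, set 1) → MISS  vc=[11, 17]
5: 0x1d (blk 7, set 3) → L1-HIT  vc=[11, 17]
6: 0x2c (blk 11, set 3) → VC-HIT  vc=[7, 17]
7: 0x6c (blk 27, set 3) → MISS  vc=[7, 17, 11]
8: 0x1e (blk 7, set 3) → VC-HIT  vc=[27, 17, 11]
9: 0x2f (blk 11, set 3) → VC-HIT  vc=[27, 17, 7]
10: 0x6c (blk 27, set 3) → VC-HIT  vc=[11, 17, 7]
11: 0x3f (blk 15, set 3) → MISS  vc=[17, 7, 27]

MISSES = 6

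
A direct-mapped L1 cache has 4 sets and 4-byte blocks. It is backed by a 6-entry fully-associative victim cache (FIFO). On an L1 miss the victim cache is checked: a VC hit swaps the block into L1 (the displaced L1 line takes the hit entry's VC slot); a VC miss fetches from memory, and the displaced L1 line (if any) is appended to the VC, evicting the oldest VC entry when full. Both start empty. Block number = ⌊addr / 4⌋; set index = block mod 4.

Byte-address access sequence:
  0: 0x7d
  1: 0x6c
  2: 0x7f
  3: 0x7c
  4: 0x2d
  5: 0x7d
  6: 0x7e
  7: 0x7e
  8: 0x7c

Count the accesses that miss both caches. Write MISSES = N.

MISSES = 3

#0 0x7d→b31/s3 MISS; vc=[]
#1 0x6c→b27/s3 MISS; vc=[31]
#2 0x7f→b31/s3 VC-HIT; vc=[27]
#3 0x7c→b31/s3 L1-HIT; vc=[27]
#4 0x2d→b11/s3 MISS; vc=[27,31]
#5 0x7d→b31/s3 VC-HIT; vc=[27,11]
#6 0x7e→b31/s3 L1-HIT; vc=[27,11]
#7 0x7e→b31/s3 L1-HIT; vc=[27,11]
#8 0x7c→b31/s3 L1-HIT; vc=[27,11]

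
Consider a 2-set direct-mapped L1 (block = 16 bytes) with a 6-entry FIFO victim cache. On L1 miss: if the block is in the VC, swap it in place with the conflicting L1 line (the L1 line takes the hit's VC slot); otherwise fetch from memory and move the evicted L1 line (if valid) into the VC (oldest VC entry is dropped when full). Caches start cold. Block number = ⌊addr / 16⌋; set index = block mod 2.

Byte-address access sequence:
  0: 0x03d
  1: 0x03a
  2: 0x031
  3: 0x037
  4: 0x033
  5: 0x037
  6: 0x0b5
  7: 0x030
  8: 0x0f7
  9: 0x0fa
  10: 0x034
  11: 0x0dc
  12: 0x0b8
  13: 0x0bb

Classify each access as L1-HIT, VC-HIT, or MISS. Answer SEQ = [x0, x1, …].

0: 0x3d (blk 3, set 1) → MISS  vc=[]
1: 0x3a (blk 3, set 1) → L1-HIT  vc=[]
2: 0x31 (blk 3, set 1) → L1-HIT  vc=[]
3: 0x37 (blk 3, set 1) → L1-HIT  vc=[]
4: 0x33 (blk 3, set 1) → L1-HIT  vc=[]
5: 0x37 (blk 3, set 1) → L1-HIT  vc=[]
6: 0xb5 (blk 11, set 1) → MISS  vc=[3]
7: 0x30 (blk 3, set 1) → VC-HIT  vc=[11]
8: 0xf7 (blk 15, set 1) → MISS  vc=[11, 3]
9: 0xfa (blk 15, set 1) → L1-HIT  vc=[11, 3]
10: 0x34 (blk 3, set 1) → VC-HIT  vc=[11, 15]
11: 0xdc (blk 13, set 1) → MISS  vc=[11, 15, 3]
12: 0xb8 (blk 11, set 1) → VC-HIT  vc=[13, 15, 3]
13: 0xbb (blk 11, set 1) → L1-HIT  vc=[13, 15, 3]

SEQ = [MISS, L1-HIT, L1-HIT, L1-HIT, L1-HIT, L1-HIT, MISS, VC-HIT, MISS, L1-HIT, VC-HIT, MISS, VC-HIT, L1-HIT]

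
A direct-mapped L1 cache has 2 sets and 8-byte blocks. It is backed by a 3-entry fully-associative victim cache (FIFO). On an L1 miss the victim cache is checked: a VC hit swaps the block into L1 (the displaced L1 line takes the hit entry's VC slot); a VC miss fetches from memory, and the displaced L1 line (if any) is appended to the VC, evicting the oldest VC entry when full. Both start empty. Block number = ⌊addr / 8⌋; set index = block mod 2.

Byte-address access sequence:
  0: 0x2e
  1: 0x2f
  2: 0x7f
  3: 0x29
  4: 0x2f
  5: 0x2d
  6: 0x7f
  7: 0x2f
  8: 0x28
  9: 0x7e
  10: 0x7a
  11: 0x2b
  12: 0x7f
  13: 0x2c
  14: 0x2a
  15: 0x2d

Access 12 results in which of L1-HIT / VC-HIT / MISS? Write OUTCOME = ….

#0 0x2e→b5/s1 MISS; vc=[]
#1 0x2f→b5/s1 L1-HIT; vc=[]
#2 0x7f→b15/s1 MISS; vc=[5]
#3 0x29→b5/s1 VC-HIT; vc=[15]
#4 0x2f→b5/s1 L1-HIT; vc=[15]
#5 0x2d→b5/s1 L1-HIT; vc=[15]
#6 0x7f→b15/s1 VC-HIT; vc=[5]
#7 0x2f→b5/s1 VC-HIT; vc=[15]
#8 0x28→b5/s1 L1-HIT; vc=[15]
#9 0x7e→b15/s1 VC-HIT; vc=[5]
#10 0x7a→b15/s1 L1-HIT; vc=[5]
#11 0x2b→b5/s1 VC-HIT; vc=[15]
#12 0x7f→b15/s1 VC-HIT; vc=[5]
#13 0x2c→b5/s1 VC-HIT; vc=[15]
#14 0x2a→b5/s1 L1-HIT; vc=[15]
#15 0x2d→b5/s1 L1-HIT; vc=[15]

OUTCOME = VC-HIT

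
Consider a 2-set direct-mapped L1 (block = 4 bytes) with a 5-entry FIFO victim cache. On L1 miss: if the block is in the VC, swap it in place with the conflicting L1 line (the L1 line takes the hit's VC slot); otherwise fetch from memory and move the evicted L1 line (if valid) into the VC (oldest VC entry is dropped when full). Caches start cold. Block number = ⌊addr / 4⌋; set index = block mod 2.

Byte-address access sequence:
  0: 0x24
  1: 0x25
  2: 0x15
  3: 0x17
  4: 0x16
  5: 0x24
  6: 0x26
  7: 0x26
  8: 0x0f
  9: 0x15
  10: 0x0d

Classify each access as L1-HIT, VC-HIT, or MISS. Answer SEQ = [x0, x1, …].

SEQ = [MISS, L1-HIT, MISS, L1-HIT, L1-HIT, VC-HIT, L1-HIT, L1-HIT, MISS, VC-HIT, VC-HIT]

0: 0x24 (blk 9, set 1) → MISS  vc=[]
1: 0x25 (blk 9, set 1) → L1-HIT  vc=[]
2: 0x15 (blk 5, set 1) → MISS  vc=[9]
3: 0x17 (blk 5, set 1) → L1-HIT  vc=[9]
4: 0x16 (blk 5, set 1) → L1-HIT  vc=[9]
5: 0x24 (blk 9, set 1) → VC-HIT  vc=[5]
6: 0x26 (blk 9, set 1) → L1-HIT  vc=[5]
7: 0x26 (blk 9, set 1) → L1-HIT  vc=[5]
8: 0xf (blk 3, set 1) → MISS  vc=[5, 9]
9: 0x15 (blk 5, set 1) → VC-HIT  vc=[3, 9]
10: 0xd (blk 3, set 1) → VC-HIT  vc=[5, 9]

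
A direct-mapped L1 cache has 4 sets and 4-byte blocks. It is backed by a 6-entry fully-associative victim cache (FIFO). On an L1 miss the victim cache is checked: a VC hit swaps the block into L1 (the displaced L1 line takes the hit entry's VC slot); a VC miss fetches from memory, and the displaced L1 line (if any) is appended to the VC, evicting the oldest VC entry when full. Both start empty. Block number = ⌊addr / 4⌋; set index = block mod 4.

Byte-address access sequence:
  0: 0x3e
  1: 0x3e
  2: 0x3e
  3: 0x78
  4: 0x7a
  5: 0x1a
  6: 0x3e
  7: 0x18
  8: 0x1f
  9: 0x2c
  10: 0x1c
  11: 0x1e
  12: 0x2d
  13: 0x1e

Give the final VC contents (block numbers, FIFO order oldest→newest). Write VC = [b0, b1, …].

  [0] addr=0x3e blk=15 s=3: MISS | VC []
  [1] addr=0x3e blk=15 s=3: L1-HIT | VC []
  [2] addr=0x3e blk=15 s=3: L1-HIT | VC []
  [3] addr=0x78 blk=30 s=2: MISS | VC []
  [4] addr=0x7a blk=30 s=2: L1-HIT | VC []
  [5] addr=0x1a blk=6 s=2: MISS | VC [30]
  [6] addr=0x3e blk=15 s=3: L1-HIT | VC [30]
  [7] addr=0x18 blk=6 s=2: L1-HIT | VC [30]
  [8] addr=0x1f blk=7 s=3: MISS | VC [30, 15]
  [9] addr=0x2c blk=11 s=3: MISS | VC [30, 15, 7]
  [10] addr=0x1c blk=7 s=3: VC-HIT | VC [30, 15, 11]
  [11] addr=0x1e blk=7 s=3: L1-HIT | VC [30, 15, 11]
  [12] addr=0x2d blk=11 s=3: VC-HIT | VC [30, 15, 7]
  [13] addr=0x1e blk=7 s=3: VC-HIT | VC [30, 15, 11]

VC = [30, 15, 11]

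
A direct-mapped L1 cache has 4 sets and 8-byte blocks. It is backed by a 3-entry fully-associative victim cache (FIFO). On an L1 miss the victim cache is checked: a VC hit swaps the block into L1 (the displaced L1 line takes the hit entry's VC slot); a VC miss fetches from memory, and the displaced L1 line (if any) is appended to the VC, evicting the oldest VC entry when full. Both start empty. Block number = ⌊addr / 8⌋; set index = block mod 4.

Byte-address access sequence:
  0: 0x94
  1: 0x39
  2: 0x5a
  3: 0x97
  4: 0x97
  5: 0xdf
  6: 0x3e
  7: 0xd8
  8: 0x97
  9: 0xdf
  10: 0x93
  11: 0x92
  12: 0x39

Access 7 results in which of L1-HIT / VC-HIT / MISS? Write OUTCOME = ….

OUTCOME = VC-HIT

0: 0x94 (blk 18, set 2) → MISS  vc=[]
1: 0x39 (blk 7, set 3) → MISS  vc=[]
2: 0x5a (blk 11, set 3) → MISS  vc=[7]
3: 0x97 (blk 18, set 2) → L1-HIT  vc=[7]
4: 0x97 (blk 18, set 2) → L1-HIT  vc=[7]
5: 0xdf (blk 27, set 3) → MISS  vc=[7, 11]
6: 0x3e (blk 7, set 3) → VC-HIT  vc=[27, 11]
7: 0xd8 (blk 27, set 3) → VC-HIT  vc=[7, 11]
8: 0x97 (blk 18, set 2) → L1-HIT  vc=[7, 11]
9: 0xdf (blk 27, set 3) → L1-HIT  vc=[7, 11]
10: 0x93 (blk 18, set 2) → L1-HIT  vc=[7, 11]
11: 0x92 (blk 18, set 2) → L1-HIT  vc=[7, 11]
12: 0x39 (blk 7, set 3) → VC-HIT  vc=[27, 11]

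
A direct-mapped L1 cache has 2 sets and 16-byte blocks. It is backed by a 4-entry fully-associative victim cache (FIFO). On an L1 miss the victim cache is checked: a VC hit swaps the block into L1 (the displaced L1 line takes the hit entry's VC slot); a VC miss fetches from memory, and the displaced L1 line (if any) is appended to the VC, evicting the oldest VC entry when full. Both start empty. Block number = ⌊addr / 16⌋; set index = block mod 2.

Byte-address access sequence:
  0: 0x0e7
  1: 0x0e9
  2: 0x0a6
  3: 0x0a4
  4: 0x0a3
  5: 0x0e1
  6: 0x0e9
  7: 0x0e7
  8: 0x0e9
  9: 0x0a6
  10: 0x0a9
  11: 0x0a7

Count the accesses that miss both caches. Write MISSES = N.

0: 0xe7 (blk 14, set 0) → MISS  vc=[]
1: 0xe9 (blk 14, set 0) → L1-HIT  vc=[]
2: 0xa6 (blk 10, set 0) → MISS  vc=[14]
3: 0xa4 (blk 10, set 0) → L1-HIT  vc=[14]
4: 0xa3 (blk 10, set 0) → L1-HIT  vc=[14]
5: 0xe1 (blk 14, set 0) → VC-HIT  vc=[10]
6: 0xe9 (blk 14, set 0) → L1-HIT  vc=[10]
7: 0xe7 (blk 14, set 0) → L1-HIT  vc=[10]
8: 0xe9 (blk 14, set 0) → L1-HIT  vc=[10]
9: 0xa6 (blk 10, set 0) → VC-HIT  vc=[14]
10: 0xa9 (blk 10, set 0) → L1-HIT  vc=[14]
11: 0xa7 (blk 10, set 0) → L1-HIT  vc=[14]

MISSES = 2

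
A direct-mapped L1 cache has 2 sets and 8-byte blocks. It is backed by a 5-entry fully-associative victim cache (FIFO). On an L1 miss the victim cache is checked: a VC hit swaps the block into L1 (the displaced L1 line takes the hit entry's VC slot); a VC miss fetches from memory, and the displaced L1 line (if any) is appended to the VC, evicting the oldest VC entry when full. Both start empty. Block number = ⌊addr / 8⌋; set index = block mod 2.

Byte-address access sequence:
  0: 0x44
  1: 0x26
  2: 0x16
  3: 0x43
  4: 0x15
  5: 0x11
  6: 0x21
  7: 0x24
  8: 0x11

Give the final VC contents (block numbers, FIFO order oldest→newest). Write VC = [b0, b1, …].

VC = [8, 4]

  [0] addr=0x44 blk=8 s=0: MISS | VC []
  [1] addr=0x26 blk=4 s=0: MISS | VC [8]
  [2] addr=0x16 blk=2 s=0: MISS | VC [8, 4]
  [3] addr=0x43 blk=8 s=0: VC-HIT | VC [2, 4]
  [4] addr=0x15 blk=2 s=0: VC-HIT | VC [8, 4]
  [5] addr=0x11 blk=2 s=0: L1-HIT | VC [8, 4]
  [6] addr=0x21 blk=4 s=0: VC-HIT | VC [8, 2]
  [7] addr=0x24 blk=4 s=0: L1-HIT | VC [8, 2]
  [8] addr=0x11 blk=2 s=0: VC-HIT | VC [8, 4]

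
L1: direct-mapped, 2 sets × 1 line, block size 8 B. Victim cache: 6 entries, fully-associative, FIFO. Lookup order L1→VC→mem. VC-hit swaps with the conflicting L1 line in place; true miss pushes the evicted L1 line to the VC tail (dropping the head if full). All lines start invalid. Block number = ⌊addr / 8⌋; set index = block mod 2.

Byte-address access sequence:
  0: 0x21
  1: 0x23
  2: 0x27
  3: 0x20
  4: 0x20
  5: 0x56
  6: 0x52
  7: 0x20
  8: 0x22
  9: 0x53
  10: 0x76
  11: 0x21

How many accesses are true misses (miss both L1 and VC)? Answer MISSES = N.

  [0] addr=0x21 blk=4 s=0: MISS | VC []
  [1] addr=0x23 blk=4 s=0: L1-HIT | VC []
  [2] addr=0x27 blk=4 s=0: L1-HIT | VC []
  [3] addr=0x20 blk=4 s=0: L1-HIT | VC []
  [4] addr=0x20 blk=4 s=0: L1-HIT | VC []
  [5] addr=0x56 blk=10 s=0: MISS | VC [4]
  [6] addr=0x52 blk=10 s=0: L1-HIT | VC [4]
  [7] addr=0x20 blk=4 s=0: VC-HIT | VC [10]
  [8] addr=0x22 blk=4 s=0: L1-HIT | VC [10]
  [9] addr=0x53 blk=10 s=0: VC-HIT | VC [4]
  [10] addr=0x76 blk=14 s=0: MISS | VC [4, 10]
  [11] addr=0x21 blk=4 s=0: VC-HIT | VC [14, 10]

MISSES = 3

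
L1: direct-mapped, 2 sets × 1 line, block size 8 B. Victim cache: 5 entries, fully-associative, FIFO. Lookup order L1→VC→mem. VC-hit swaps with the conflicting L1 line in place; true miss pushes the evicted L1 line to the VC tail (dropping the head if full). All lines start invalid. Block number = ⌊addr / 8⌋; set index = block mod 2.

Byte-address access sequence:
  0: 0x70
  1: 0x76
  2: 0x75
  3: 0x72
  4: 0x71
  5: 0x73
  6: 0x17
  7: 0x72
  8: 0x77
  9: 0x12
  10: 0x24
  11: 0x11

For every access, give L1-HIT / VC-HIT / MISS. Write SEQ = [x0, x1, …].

SEQ = [MISS, L1-HIT, L1-HIT, L1-HIT, L1-HIT, L1-HIT, MISS, VC-HIT, L1-HIT, VC-HIT, MISS, VC-HIT]

0: 0x70 (blk 14, set 0) → MISS  vc=[]
1: 0x76 (blk 14, set 0) → L1-HIT  vc=[]
2: 0x75 (blk 14, set 0) → L1-HIT  vc=[]
3: 0x72 (blk 14, set 0) → L1-HIT  vc=[]
4: 0x71 (blk 14, set 0) → L1-HIT  vc=[]
5: 0x73 (blk 14, set 0) → L1-HIT  vc=[]
6: 0x17 (blk 2, set 0) → MISS  vc=[14]
7: 0x72 (blk 14, set 0) → VC-HIT  vc=[2]
8: 0x77 (blk 14, set 0) → L1-HIT  vc=[2]
9: 0x12 (blk 2, set 0) → VC-HIT  vc=[14]
10: 0x24 (blk 4, set 0) → MISS  vc=[14, 2]
11: 0x11 (blk 2, set 0) → VC-HIT  vc=[14, 4]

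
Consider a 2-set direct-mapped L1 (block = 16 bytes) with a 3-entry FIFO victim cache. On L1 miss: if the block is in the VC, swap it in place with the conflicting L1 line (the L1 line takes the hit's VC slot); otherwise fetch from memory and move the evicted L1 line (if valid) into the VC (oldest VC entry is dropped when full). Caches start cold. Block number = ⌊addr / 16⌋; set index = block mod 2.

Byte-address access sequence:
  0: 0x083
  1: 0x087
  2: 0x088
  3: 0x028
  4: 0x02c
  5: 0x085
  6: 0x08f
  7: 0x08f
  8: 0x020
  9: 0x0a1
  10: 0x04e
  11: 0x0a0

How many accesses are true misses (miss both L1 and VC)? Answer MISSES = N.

#0 0x83→b8/s0 MISS; vc=[]
#1 0x87→b8/s0 L1-HIT; vc=[]
#2 0x88→b8/s0 L1-HIT; vc=[]
#3 0x28→b2/s0 MISS; vc=[8]
#4 0x2c→b2/s0 L1-HIT; vc=[8]
#5 0x85→b8/s0 VC-HIT; vc=[2]
#6 0x8f→b8/s0 L1-HIT; vc=[2]
#7 0x8f→b8/s0 L1-HIT; vc=[2]
#8 0x20→b2/s0 VC-HIT; vc=[8]
#9 0xa1→b10/s0 MISS; vc=[8,2]
#10 0x4e→b4/s0 MISS; vc=[8,2,10]
#11 0xa0→b10/s0 VC-HIT; vc=[8,2,4]

MISSES = 4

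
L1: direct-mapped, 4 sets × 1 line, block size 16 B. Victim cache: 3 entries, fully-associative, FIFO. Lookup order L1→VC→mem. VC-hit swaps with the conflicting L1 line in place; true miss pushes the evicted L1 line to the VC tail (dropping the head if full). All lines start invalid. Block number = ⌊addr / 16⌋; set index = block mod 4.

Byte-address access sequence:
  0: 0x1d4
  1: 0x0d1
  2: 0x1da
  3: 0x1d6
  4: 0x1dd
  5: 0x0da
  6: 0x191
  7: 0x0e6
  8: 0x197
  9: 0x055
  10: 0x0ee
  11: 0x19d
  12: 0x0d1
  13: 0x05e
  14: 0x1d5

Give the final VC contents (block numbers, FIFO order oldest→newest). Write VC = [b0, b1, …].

VC = [5, 25, 13]

0: 0x1d4 (blk 29, set 1) → MISS  vc=[]
1: 0xd1 (blk 13, set 1) → MISS  vc=[29]
2: 0x1da (blk 29, set 1) → VC-HIT  vc=[13]
3: 0x1d6 (blk 29, set 1) → L1-HIT  vc=[13]
4: 0x1dd (blk 29, set 1) → L1-HIT  vc=[13]
5: 0xda (blk 13, set 1) → VC-HIT  vc=[29]
6: 0x191 (blk 25, set 1) → MISS  vc=[29, 13]
7: 0xe6 (blk 14, set 2) → MISS  vc=[29, 13]
8: 0x197 (blk 25, set 1) → L1-HIT  vc=[29, 13]
9: 0x55 (blk 5, set 1) → MISS  vc=[29, 13, 25]
10: 0xee (blk 14, set 2) → L1-HIT  vc=[29, 13, 25]
11: 0x19d (blk 25, set 1) → VC-HIT  vc=[29, 13, 5]
12: 0xd1 (blk 13, set 1) → VC-HIT  vc=[29, 25, 5]
13: 0x5e (blk 5, set 1) → VC-HIT  vc=[29, 25, 13]
14: 0x1d5 (blk 29, set 1) → VC-HIT  vc=[5, 25, 13]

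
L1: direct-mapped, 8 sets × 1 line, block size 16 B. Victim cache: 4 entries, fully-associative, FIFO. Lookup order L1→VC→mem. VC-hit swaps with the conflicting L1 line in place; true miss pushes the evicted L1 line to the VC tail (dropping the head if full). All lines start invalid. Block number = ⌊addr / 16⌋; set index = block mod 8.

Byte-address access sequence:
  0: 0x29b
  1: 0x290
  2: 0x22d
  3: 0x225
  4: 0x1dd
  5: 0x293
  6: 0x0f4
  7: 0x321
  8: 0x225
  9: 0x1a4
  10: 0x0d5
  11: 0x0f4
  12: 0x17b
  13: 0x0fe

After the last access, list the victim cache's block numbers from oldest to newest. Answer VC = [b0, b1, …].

  [0] addr=0x29b blk=41 s=1: MISS | VC []
  [1] addr=0x290 blk=41 s=1: L1-HIT | VC []
  [2] addr=0x22d blk=34 s=2: MISS | VC []
  [3] addr=0x225 blk=34 s=2: L1-HIT | VC []
  [4] addr=0x1dd blk=29 s=5: MISS | VC []
  [5] addr=0x293 blk=41 s=1: L1-HIT | VC []
  [6] addr=0xf4 blk=15 s=7: MISS | VC []
  [7] addr=0x321 blk=50 s=2: MISS | VC [34]
  [8] addr=0x225 blk=34 s=2: VC-HIT | VC [50]
  [9] addr=0x1a4 blk=26 s=2: MISS | VC [50, 34]
  [10] addr=0xd5 blk=13 s=5: MISS | VC [50, 34, 29]
  [11] addr=0xf4 blk=15 s=7: L1-HIT | VC [50, 34, 29]
  [12] addr=0x17b blk=23 s=7: MISS | VC [50, 34, 29, 15]
  [13] addr=0xfe blk=15 s=7: VC-HIT | VC [50, 34, 29, 23]

VC = [50, 34, 29, 23]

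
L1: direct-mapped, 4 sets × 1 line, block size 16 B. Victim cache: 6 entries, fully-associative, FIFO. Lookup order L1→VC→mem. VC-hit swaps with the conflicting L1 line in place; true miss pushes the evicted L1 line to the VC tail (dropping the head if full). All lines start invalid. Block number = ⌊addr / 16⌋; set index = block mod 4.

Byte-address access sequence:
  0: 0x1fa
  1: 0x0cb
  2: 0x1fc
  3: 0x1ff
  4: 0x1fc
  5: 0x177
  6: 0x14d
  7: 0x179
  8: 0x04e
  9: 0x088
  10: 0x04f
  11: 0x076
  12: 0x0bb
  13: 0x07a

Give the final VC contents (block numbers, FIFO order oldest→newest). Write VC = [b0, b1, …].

VC = [31, 12, 20, 8, 23, 11]

  [0] addr=0x1fa blk=31 s=3: MISS | VC []
  [1] addr=0xcb blk=12 s=0: MISS | VC []
  [2] addr=0x1fc blk=31 s=3: L1-HIT | VC []
  [3] addr=0x1ff blk=31 s=3: L1-HIT | VC []
  [4] addr=0x1fc blk=31 s=3: L1-HIT | VC []
  [5] addr=0x177 blk=23 s=3: MISS | VC [31]
  [6] addr=0x14d blk=20 s=0: MISS | VC [31, 12]
  [7] addr=0x179 blk=23 s=3: L1-HIT | VC [31, 12]
  [8] addr=0x4e blk=4 s=0: MISS | VC [31, 12, 20]
  [9] addr=0x88 blk=8 s=0: MISS | VC [31, 12, 20, 4]
  [10] addr=0x4f blk=4 s=0: VC-HIT | VC [31, 12, 20, 8]
  [11] addr=0x76 blk=7 s=3: MISS | VC [31, 12, 20, 8, 23]
  [12] addr=0xbb blk=11 s=3: MISS | VC [31, 12, 20, 8, 23, 7]
  [13] addr=0x7a blk=7 s=3: VC-HIT | VC [31, 12, 20, 8, 23, 11]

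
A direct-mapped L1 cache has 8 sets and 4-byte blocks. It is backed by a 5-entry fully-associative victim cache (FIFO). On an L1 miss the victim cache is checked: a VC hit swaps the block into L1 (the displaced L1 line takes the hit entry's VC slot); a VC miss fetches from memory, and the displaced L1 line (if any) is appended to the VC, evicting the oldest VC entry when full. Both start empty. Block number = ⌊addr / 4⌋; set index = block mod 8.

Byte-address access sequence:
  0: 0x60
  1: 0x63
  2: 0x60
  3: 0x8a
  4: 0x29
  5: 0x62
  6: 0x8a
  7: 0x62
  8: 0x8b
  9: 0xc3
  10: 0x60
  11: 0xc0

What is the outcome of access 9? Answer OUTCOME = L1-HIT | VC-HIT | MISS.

OUTCOME = MISS

0: 0x60 (blk 24, set 0) → MISS  vc=[]
1: 0x63 (blk 24, set 0) → L1-HIT  vc=[]
2: 0x60 (blk 24, set 0) → L1-HIT  vc=[]
3: 0x8a (blk 34, set 2) → MISS  vc=[]
4: 0x29 (blk 10, set 2) → MISS  vc=[34]
5: 0x62 (blk 24, set 0) → L1-HIT  vc=[34]
6: 0x8a (blk 34, set 2) → VC-HIT  vc=[10]
7: 0x62 (blk 24, set 0) → L1-HIT  vc=[10]
8: 0x8b (blk 34, set 2) → L1-HIT  vc=[10]
9: 0xc3 (blk 48, set 0) → MISS  vc=[10, 24]
10: 0x60 (blk 24, set 0) → VC-HIT  vc=[10, 48]
11: 0xc0 (blk 48, set 0) → VC-HIT  vc=[10, 24]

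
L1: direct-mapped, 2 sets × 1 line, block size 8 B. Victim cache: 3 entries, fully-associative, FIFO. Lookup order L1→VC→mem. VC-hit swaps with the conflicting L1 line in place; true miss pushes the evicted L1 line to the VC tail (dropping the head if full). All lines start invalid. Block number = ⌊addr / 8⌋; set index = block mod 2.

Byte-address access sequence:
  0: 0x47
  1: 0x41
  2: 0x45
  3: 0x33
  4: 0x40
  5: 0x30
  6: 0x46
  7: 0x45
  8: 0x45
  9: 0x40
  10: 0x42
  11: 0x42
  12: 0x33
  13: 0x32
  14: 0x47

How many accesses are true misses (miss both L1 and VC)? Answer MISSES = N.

#0 0x47→b8/s0 MISS; vc=[]
#1 0x41→b8/s0 L1-HIT; vc=[]
#2 0x45→b8/s0 L1-HIT; vc=[]
#3 0x33→b6/s0 MISS; vc=[8]
#4 0x40→b8/s0 VC-HIT; vc=[6]
#5 0x30→b6/s0 VC-HIT; vc=[8]
#6 0x46→b8/s0 VC-HIT; vc=[6]
#7 0x45→b8/s0 L1-HIT; vc=[6]
#8 0x45→b8/s0 L1-HIT; vc=[6]
#9 0x40→b8/s0 L1-HIT; vc=[6]
#10 0x42→b8/s0 L1-HIT; vc=[6]
#11 0x42→b8/s0 L1-HIT; vc=[6]
#12 0x33→b6/s0 VC-HIT; vc=[8]
#13 0x32→b6/s0 L1-HIT; vc=[8]
#14 0x47→b8/s0 VC-HIT; vc=[6]

MISSES = 2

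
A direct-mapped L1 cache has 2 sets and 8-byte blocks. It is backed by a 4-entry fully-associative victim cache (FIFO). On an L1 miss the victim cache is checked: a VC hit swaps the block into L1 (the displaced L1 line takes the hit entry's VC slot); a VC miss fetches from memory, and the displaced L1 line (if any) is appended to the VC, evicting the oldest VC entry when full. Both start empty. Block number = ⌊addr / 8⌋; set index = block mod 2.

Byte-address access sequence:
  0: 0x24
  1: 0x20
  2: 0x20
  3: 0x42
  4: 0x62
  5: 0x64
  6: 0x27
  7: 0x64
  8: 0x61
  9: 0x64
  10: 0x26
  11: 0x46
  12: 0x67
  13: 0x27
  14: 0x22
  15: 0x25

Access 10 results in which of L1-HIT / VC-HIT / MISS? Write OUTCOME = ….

0: 0x24 (blk 4, set 0) → MISS  vc=[]
1: 0x20 (blk 4, set 0) → L1-HIT  vc=[]
2: 0x20 (blk 4, set 0) → L1-HIT  vc=[]
3: 0x42 (blk 8, set 0) → MISS  vc=[4]
4: 0x62 (blk 12, set 0) → MISS  vc=[4, 8]
5: 0x64 (blk 12, set 0) → L1-HIT  vc=[4, 8]
6: 0x27 (blk 4, set 0) → VC-HIT  vc=[12, 8]
7: 0x64 (blk 12, set 0) → VC-HIT  vc=[4, 8]
8: 0x61 (blk 12, set 0) → L1-HIT  vc=[4, 8]
9: 0x64 (blk 12, set 0) → L1-HIT  vc=[4, 8]
10: 0x26 (blk 4, set 0) → VC-HIT  vc=[12, 8]
11: 0x46 (blk 8, set 0) → VC-HIT  vc=[12, 4]
12: 0x67 (blk 12, set 0) → VC-HIT  vc=[8, 4]
13: 0x27 (blk 4, set 0) → VC-HIT  vc=[8, 12]
14: 0x22 (blk 4, set 0) → L1-HIT  vc=[8, 12]
15: 0x25 (blk 4, set 0) → L1-HIT  vc=[8, 12]

OUTCOME = VC-HIT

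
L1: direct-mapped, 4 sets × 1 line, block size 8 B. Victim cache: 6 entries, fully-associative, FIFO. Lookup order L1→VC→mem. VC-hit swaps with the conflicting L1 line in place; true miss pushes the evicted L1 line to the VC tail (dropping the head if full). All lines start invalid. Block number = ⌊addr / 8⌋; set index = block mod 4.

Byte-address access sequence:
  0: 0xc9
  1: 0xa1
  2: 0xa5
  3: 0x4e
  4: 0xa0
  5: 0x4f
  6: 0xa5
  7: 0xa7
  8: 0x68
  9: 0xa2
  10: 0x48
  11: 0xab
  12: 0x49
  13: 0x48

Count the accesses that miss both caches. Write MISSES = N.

#0 0xc9→b25/s1 MISS; vc=[]
#1 0xa1→b20/s0 MISS; vc=[]
#2 0xa5→b20/s0 L1-HIT; vc=[]
#3 0x4e→b9/s1 MISS; vc=[25]
#4 0xa0→b20/s0 L1-HIT; vc=[25]
#5 0x4f→b9/s1 L1-HIT; vc=[25]
#6 0xa5→b20/s0 L1-HIT; vc=[25]
#7 0xa7→b20/s0 L1-HIT; vc=[25]
#8 0x68→b13/s1 MISS; vc=[25,9]
#9 0xa2→b20/s0 L1-HIT; vc=[25,9]
#10 0x48→b9/s1 VC-HIT; vc=[25,13]
#11 0xab→b21/s1 MISS; vc=[25,13,9]
#12 0x49→b9/s1 VC-HIT; vc=[25,13,21]
#13 0x48→b9/s1 L1-HIT; vc=[25,13,21]

MISSES = 5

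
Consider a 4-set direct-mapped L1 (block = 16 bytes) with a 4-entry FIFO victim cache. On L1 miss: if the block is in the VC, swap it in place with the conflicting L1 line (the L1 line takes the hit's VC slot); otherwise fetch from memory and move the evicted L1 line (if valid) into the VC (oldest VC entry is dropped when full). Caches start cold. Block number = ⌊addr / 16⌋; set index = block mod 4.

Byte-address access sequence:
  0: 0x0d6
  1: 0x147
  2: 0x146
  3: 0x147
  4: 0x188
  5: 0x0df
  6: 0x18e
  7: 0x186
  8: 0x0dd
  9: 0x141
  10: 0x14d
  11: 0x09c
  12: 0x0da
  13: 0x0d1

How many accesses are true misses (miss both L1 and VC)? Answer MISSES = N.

MISSES = 4

  [0] addr=0xd6 blk=13 s=1: MISS | VC []
  [1] addr=0x147 blk=20 s=0: MISS | VC []
  [2] addr=0x146 blk=20 s=0: L1-HIT | VC []
  [3] addr=0x147 blk=20 s=0: L1-HIT | VC []
  [4] addr=0x188 blk=24 s=0: MISS | VC [20]
  [5] addr=0xdf blk=13 s=1: L1-HIT | VC [20]
  [6] addr=0x18e blk=24 s=0: L1-HIT | VC [20]
  [7] addr=0x186 blk=24 s=0: L1-HIT | VC [20]
  [8] addr=0xdd blk=13 s=1: L1-HIT | VC [20]
  [9] addr=0x141 blk=20 s=0: VC-HIT | VC [24]
  [10] addr=0x14d blk=20 s=0: L1-HIT | VC [24]
  [11] addr=0x9c blk=9 s=1: MISS | VC [24, 13]
  [12] addr=0xda blk=13 s=1: VC-HIT | VC [24, 9]
  [13] addr=0xd1 blk=13 s=1: L1-HIT | VC [24, 9]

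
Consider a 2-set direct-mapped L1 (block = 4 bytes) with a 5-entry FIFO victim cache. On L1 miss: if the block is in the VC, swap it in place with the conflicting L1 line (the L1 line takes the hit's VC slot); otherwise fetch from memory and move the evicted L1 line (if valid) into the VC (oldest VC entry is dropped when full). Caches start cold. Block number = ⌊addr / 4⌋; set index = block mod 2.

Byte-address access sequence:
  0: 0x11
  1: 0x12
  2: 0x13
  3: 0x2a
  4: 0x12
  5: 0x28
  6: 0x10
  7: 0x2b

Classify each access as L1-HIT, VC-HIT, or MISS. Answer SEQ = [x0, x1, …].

0: 0x11 (blk 4, set 0) → MISS  vc=[]
1: 0x12 (blk 4, set 0) → L1-HIT  vc=[]
2: 0x13 (blk 4, set 0) → L1-HIT  vc=[]
3: 0x2a (blk 10, set 0) → MISS  vc=[4]
4: 0x12 (blk 4, set 0) → VC-HIT  vc=[10]
5: 0x28 (blk 10, set 0) → VC-HIT  vc=[4]
6: 0x10 (blk 4, set 0) → VC-HIT  vc=[10]
7: 0x2b (blk 10, set 0) → VC-HIT  vc=[4]

SEQ = [MISS, L1-HIT, L1-HIT, MISS, VC-HIT, VC-HIT, VC-HIT, VC-HIT]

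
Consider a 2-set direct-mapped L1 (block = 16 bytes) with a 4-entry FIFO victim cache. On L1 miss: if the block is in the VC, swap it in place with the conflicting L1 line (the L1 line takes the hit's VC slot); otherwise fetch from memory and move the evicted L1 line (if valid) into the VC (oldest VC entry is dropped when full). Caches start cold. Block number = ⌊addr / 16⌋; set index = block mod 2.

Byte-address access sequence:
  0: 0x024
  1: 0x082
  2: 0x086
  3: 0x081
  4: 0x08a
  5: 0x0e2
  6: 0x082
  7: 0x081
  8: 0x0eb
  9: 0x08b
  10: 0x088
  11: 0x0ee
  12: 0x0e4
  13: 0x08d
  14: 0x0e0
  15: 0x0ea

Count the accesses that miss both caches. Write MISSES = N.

MISSES = 3

0: 0x24 (blk 2, set 0) → MISS  vc=[]
1: 0x82 (blk 8, set 0) → MISS  vc=[2]
2: 0x86 (blk 8, set 0) → L1-HIT  vc=[2]
3: 0x81 (blk 8, set 0) → L1-HIT  vc=[2]
4: 0x8a (blk 8, set 0) → L1-HIT  vc=[2]
5: 0xe2 (blk 14, set 0) → MISS  vc=[2, 8]
6: 0x82 (blk 8, set 0) → VC-HIT  vc=[2, 14]
7: 0x81 (blk 8, set 0) → L1-HIT  vc=[2, 14]
8: 0xeb (blk 14, set 0) → VC-HIT  vc=[2, 8]
9: 0x8b (blk 8, set 0) → VC-HIT  vc=[2, 14]
10: 0x88 (blk 8, set 0) → L1-HIT  vc=[2, 14]
11: 0xee (blk 14, set 0) → VC-HIT  vc=[2, 8]
12: 0xe4 (blk 14, set 0) → L1-HIT  vc=[2, 8]
13: 0x8d (blk 8, set 0) → VC-HIT  vc=[2, 14]
14: 0xe0 (blk 14, set 0) → VC-HIT  vc=[2, 8]
15: 0xea (blk 14, set 0) → L1-HIT  vc=[2, 8]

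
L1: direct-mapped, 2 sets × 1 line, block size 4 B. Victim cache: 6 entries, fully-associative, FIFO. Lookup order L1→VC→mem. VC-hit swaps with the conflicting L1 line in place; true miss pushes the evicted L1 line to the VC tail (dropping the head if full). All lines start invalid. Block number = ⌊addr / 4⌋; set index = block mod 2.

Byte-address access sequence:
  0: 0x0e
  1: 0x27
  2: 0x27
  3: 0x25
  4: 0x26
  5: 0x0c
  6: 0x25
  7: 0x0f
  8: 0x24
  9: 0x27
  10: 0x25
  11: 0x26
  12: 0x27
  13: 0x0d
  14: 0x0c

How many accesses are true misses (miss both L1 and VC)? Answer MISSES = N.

#0 0xe→b3/s1 MISS; vc=[]
#1 0x27→b9/s1 MISS; vc=[3]
#2 0x27→b9/s1 L1-HIT; vc=[3]
#3 0x25→b9/s1 L1-HIT; vc=[3]
#4 0x26→b9/s1 L1-HIT; vc=[3]
#5 0xc→b3/s1 VC-HIT; vc=[9]
#6 0x25→b9/s1 VC-HIT; vc=[3]
#7 0xf→b3/s1 VC-HIT; vc=[9]
#8 0x24→b9/s1 VC-HIT; vc=[3]
#9 0x27→b9/s1 L1-HIT; vc=[3]
#10 0x25→b9/s1 L1-HIT; vc=[3]
#11 0x26→b9/s1 L1-HIT; vc=[3]
#12 0x27→b9/s1 L1-HIT; vc=[3]
#13 0xd→b3/s1 VC-HIT; vc=[9]
#14 0xc→b3/s1 L1-HIT; vc=[9]

MISSES = 2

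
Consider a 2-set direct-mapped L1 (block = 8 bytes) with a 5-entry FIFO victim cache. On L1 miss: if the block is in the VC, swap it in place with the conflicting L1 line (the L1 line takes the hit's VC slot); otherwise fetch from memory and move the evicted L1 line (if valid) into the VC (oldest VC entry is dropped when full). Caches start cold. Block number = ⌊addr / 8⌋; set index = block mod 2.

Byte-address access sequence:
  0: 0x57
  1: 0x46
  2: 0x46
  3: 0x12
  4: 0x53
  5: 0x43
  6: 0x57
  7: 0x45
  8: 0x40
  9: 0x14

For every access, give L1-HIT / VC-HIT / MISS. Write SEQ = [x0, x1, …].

0: 0x57 (blk 10, set 0) → MISS  vc=[]
1: 0x46 (blk 8, set 0) → MISS  vc=[10]
2: 0x46 (blk 8, set 0) → L1-HIT  vc=[10]
3: 0x12 (blk 2, set 0) → MISS  vc=[10, 8]
4: 0x53 (blk 10, set 0) → VC-HIT  vc=[2, 8]
5: 0x43 (blk 8, set 0) → VC-HIT  vc=[2, 10]
6: 0x57 (blk 10, set 0) → VC-HIT  vc=[2, 8]
7: 0x45 (blk 8, set 0) → VC-HIT  vc=[2, 10]
8: 0x40 (blk 8, set 0) → L1-HIT  vc=[2, 10]
9: 0x14 (blk 2, set 0) → VC-HIT  vc=[8, 10]

SEQ = [MISS, MISS, L1-HIT, MISS, VC-HIT, VC-HIT, VC-HIT, VC-HIT, L1-HIT, VC-HIT]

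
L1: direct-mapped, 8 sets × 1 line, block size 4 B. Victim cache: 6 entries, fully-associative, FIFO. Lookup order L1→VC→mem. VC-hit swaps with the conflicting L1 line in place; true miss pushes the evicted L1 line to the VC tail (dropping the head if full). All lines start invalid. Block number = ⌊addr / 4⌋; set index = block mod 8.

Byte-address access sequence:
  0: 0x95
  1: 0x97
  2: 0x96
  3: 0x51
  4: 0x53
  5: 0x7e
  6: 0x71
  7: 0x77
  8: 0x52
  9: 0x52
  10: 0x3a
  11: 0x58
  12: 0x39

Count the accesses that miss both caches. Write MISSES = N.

  [0] addr=0x95 blk=37 s=5: MISS | VC []
  [1] addr=0x97 blk=37 s=5: L1-HIT | VC []
  [2] addr=0x96 blk=37 s=5: L1-HIT | VC []
  [3] addr=0x51 blk=20 s=4: MISS | VC []
  [4] addr=0x53 blk=20 s=4: L1-HIT | VC []
  [5] addr=0x7e blk=31 s=7: MISS | VC []
  [6] addr=0x71 blk=28 s=4: MISS | VC [20]
  [7] addr=0x77 blk=29 s=5: MISS | VC [20, 37]
  [8] addr=0x52 blk=20 s=4: VC-HIT | VC [28, 37]
  [9] addr=0x52 blk=20 s=4: L1-HIT | VC [28, 37]
  [10] addr=0x3a blk=14 s=6: MISS | VC [28, 37]
  [11] addr=0x58 blk=22 s=6: MISS | VC [28, 37, 14]
  [12] addr=0x39 blk=14 s=6: VC-HIT | VC [28, 37, 22]

MISSES = 7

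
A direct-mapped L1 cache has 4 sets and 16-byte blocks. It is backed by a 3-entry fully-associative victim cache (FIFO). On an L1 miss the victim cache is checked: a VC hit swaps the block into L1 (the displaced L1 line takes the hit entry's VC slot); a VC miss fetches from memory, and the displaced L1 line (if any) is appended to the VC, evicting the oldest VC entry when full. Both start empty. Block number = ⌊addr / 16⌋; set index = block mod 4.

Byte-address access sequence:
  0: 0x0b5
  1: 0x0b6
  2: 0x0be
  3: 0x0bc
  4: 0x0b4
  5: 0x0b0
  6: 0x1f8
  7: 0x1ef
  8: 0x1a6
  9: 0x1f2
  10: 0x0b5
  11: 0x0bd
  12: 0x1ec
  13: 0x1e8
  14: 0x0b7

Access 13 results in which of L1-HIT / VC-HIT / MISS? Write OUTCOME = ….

OUTCOME = L1-HIT

#0 0xb5→b11/s3 MISS; vc=[]
#1 0xb6→b11/s3 L1-HIT; vc=[]
#2 0xbe→b11/s3 L1-HIT; vc=[]
#3 0xbc→b11/s3 L1-HIT; vc=[]
#4 0xb4→b11/s3 L1-HIT; vc=[]
#5 0xb0→b11/s3 L1-HIT; vc=[]
#6 0x1f8→b31/s3 MISS; vc=[11]
#7 0x1ef→b30/s2 MISS; vc=[11]
#8 0x1a6→b26/s2 MISS; vc=[11,30]
#9 0x1f2→b31/s3 L1-HIT; vc=[11,30]
#10 0xb5→b11/s3 VC-HIT; vc=[31,30]
#11 0xbd→b11/s3 L1-HIT; vc=[31,30]
#12 0x1ec→b30/s2 VC-HIT; vc=[31,26]
#13 0x1e8→b30/s2 L1-HIT; vc=[31,26]
#14 0xb7→b11/s3 L1-HIT; vc=[31,26]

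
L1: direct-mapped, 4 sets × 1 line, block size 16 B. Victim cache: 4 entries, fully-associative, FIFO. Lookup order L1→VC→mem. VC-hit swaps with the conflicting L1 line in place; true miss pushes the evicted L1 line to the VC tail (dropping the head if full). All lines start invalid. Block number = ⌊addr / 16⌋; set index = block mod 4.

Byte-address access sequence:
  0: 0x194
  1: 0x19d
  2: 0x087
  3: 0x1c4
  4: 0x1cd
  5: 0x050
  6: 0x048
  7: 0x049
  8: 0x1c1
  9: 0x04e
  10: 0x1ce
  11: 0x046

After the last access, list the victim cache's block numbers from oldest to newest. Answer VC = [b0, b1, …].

VC = [8, 25, 28]

#0 0x194→b25/s1 MISS; vc=[]
#1 0x19d→b25/s1 L1-HIT; vc=[]
#2 0x87→b8/s0 MISS; vc=[]
#3 0x1c4→b28/s0 MISS; vc=[8]
#4 0x1cd→b28/s0 L1-HIT; vc=[8]
#5 0x50→b5/s1 MISS; vc=[8,25]
#6 0x48→b4/s0 MISS; vc=[8,25,28]
#7 0x49→b4/s0 L1-HIT; vc=[8,25,28]
#8 0x1c1→b28/s0 VC-HIT; vc=[8,25,4]
#9 0x4e→b4/s0 VC-HIT; vc=[8,25,28]
#10 0x1ce→b28/s0 VC-HIT; vc=[8,25,4]
#11 0x46→b4/s0 VC-HIT; vc=[8,25,28]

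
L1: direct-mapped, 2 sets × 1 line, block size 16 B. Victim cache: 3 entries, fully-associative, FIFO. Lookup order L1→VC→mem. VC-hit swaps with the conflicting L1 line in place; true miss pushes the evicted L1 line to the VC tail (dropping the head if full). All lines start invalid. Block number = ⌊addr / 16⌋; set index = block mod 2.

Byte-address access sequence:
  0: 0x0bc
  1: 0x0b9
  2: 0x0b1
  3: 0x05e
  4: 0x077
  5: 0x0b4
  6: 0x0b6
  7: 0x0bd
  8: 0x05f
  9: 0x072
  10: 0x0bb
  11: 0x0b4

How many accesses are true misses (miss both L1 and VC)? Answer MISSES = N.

#0 0xbc→b11/s1 MISS; vc=[]
#1 0xb9→b11/s1 L1-HIT; vc=[]
#2 0xb1→b11/s1 L1-HIT; vc=[]
#3 0x5e→b5/s1 MISS; vc=[11]
#4 0x77→b7/s1 MISS; vc=[11,5]
#5 0xb4→b11/s1 VC-HIT; vc=[7,5]
#6 0xb6→b11/s1 L1-HIT; vc=[7,5]
#7 0xbd→b11/s1 L1-HIT; vc=[7,5]
#8 0x5f→b5/s1 VC-HIT; vc=[7,11]
#9 0x72→b7/s1 VC-HIT; vc=[5,11]
#10 0xbb→b11/s1 VC-HIT; vc=[5,7]
#11 0xb4→b11/s1 L1-HIT; vc=[5,7]

MISSES = 3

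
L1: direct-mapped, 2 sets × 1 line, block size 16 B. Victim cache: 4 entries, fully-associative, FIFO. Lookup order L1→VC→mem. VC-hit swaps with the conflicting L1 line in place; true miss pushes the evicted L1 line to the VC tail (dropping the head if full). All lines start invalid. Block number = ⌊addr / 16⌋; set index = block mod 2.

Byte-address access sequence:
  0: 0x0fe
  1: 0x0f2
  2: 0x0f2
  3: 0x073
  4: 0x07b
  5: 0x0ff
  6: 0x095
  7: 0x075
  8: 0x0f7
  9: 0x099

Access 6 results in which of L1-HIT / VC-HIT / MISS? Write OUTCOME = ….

OUTCOME = MISS

  [0] addr=0xfe blk=15 s=1: MISS | VC []
  [1] addr=0xf2 blk=15 s=1: L1-HIT | VC []
  [2] addr=0xf2 blk=15 s=1: L1-HIT | VC []
  [3] addr=0x73 blk=7 s=1: MISS | VC [15]
  [4] addr=0x7b blk=7 s=1: L1-HIT | VC [15]
  [5] addr=0xff blk=15 s=1: VC-HIT | VC [7]
  [6] addr=0x95 blk=9 s=1: MISS | VC [7, 15]
  [7] addr=0x75 blk=7 s=1: VC-HIT | VC [9, 15]
  [8] addr=0xf7 blk=15 s=1: VC-HIT | VC [9, 7]
  [9] addr=0x99 blk=9 s=1: VC-HIT | VC [15, 7]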